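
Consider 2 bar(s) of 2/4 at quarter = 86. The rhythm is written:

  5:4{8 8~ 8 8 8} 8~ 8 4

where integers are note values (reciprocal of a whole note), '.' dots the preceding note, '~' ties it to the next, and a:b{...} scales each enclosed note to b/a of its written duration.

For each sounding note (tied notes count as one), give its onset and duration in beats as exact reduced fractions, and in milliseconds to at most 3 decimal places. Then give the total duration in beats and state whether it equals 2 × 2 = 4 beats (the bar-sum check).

1) 0.0ms=0b +279.07ms=2/5b
2) 279.07ms=2/5b +558.14ms=4/5b
3) 837.209ms=6/5b +279.07ms=2/5b
4) 1116.279ms=8/5b +279.07ms=2/5b
5) 1395.349ms=2b +697.674ms=1b
6) 2093.023ms=3b +697.674ms=1b
Σ=4b of 4 (86bpm 2/4) — PASS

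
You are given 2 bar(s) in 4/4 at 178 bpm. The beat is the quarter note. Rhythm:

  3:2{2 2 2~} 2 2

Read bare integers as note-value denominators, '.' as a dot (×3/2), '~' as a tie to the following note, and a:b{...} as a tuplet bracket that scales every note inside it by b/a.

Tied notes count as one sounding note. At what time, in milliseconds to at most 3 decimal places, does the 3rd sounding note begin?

1. 0.0ms @ 0 + 449.438ms (4/3)
2. 449.438ms @ 4/3 + 449.438ms (4/3)
3. 898.876ms @ 8/3 + 1123.596ms (10/3)
4. 2022.472ms @ 6 + 674.157ms (2)

note 3 onset = 8/3b = 898.876ms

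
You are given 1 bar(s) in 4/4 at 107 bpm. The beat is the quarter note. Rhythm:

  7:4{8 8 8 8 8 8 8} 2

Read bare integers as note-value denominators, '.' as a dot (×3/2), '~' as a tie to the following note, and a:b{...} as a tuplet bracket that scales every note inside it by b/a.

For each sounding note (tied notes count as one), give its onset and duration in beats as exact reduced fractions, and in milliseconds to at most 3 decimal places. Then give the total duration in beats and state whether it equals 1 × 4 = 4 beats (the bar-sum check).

1) 0.0ms=0b +160.214ms=2/7b
2) 160.214ms=2/7b +160.214ms=2/7b
3) 320.427ms=4/7b +160.214ms=2/7b
4) 480.641ms=6/7b +160.214ms=2/7b
5) 640.854ms=8/7b +160.214ms=2/7b
6) 801.068ms=10/7b +160.214ms=2/7b
7) 961.282ms=12/7b +160.214ms=2/7b
8) 1121.495ms=2b +1121.495ms=2b
Σ=4b of 4 (107bpm 4/4) — PASS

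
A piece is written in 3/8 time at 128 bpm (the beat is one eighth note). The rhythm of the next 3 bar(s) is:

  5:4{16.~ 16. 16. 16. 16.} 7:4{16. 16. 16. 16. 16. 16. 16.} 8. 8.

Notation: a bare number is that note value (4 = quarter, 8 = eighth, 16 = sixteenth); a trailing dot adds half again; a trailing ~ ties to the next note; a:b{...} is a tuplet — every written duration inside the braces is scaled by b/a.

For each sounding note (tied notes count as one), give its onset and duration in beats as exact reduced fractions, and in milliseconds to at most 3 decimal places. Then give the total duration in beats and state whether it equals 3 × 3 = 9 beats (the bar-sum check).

1) 0.0ms=0b +562.5ms=6/5b
2) 562.5ms=6/5b +281.25ms=3/5b
3) 843.75ms=9/5b +281.25ms=3/5b
4) 1125.0ms=12/5b +281.25ms=3/5b
5) 1406.25ms=3b +200.893ms=3/7b
6) 1607.143ms=24/7b +200.893ms=3/7b
7) 1808.036ms=27/7b +200.893ms=3/7b
8) 2008.929ms=30/7b +200.893ms=3/7b
9) 2209.821ms=33/7b +200.893ms=3/7b
10) 2410.714ms=36/7b +200.893ms=3/7b
11) 2611.607ms=39/7b +200.893ms=3/7b
12) 2812.5ms=6b +703.125ms=3/2b
13) 3515.625ms=15/2b +703.125ms=3/2b
Σ=9b of 9 (128bpm 3/8) — PASS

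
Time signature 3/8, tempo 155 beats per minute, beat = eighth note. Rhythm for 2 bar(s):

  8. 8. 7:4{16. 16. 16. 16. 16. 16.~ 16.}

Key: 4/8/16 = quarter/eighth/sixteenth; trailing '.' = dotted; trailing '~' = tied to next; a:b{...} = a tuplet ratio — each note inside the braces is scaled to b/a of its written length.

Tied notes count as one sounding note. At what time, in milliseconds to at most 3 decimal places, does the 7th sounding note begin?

1. 0.0ms @ 0 + 580.645ms (3/2)
2. 580.645ms @ 3/2 + 580.645ms (3/2)
3. 1161.29ms @ 3 + 165.899ms (3/7)
4. 1327.189ms @ 24/7 + 165.899ms (3/7)
5. 1493.088ms @ 27/7 + 165.899ms (3/7)
6. 1658.986ms @ 30/7 + 165.899ms (3/7)
7. 1824.885ms @ 33/7 + 165.899ms (3/7)
8. 1990.783ms @ 36/7 + 331.797ms (6/7)

note 7 onset = 33/7b = 1824.885ms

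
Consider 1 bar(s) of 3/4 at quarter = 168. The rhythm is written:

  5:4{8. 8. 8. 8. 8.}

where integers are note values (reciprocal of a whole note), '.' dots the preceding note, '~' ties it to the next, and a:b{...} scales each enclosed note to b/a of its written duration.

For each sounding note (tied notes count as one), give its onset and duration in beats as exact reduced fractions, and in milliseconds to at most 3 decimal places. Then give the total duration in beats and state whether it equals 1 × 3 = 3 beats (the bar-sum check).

1) 0.0ms=0b +214.286ms=3/5b
2) 214.286ms=3/5b +214.286ms=3/5b
3) 428.571ms=6/5b +214.286ms=3/5b
4) 642.857ms=9/5b +214.286ms=3/5b
5) 857.143ms=12/5b +214.286ms=3/5b
Σ=3b of 3 (168bpm 3/4) — PASS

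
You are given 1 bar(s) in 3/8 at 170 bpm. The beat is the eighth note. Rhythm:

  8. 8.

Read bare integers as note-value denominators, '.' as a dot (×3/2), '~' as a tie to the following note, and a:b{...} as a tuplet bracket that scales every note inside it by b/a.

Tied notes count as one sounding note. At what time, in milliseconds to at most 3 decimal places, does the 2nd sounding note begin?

1. 0.0ms @ 0 + 529.412ms (3/2)
2. 529.412ms @ 3/2 + 529.412ms (3/2)

note 2 onset = 3/2b = 529.412ms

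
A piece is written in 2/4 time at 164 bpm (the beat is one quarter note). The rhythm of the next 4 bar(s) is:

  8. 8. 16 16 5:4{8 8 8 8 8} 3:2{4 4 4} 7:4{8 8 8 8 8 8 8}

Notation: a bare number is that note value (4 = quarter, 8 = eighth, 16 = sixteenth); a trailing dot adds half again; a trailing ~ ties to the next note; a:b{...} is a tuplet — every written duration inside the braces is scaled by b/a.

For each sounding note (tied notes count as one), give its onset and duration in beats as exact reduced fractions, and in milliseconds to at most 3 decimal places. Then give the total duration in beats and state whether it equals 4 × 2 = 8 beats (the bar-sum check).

1) 0.0ms=0b +274.39ms=3/4b
2) 274.39ms=3/4b +274.39ms=3/4b
3) 548.78ms=3/2b +91.463ms=1/4b
4) 640.244ms=7/4b +91.463ms=1/4b
5) 731.707ms=2b +146.341ms=2/5b
6) 878.049ms=12/5b +146.341ms=2/5b
7) 1024.39ms=14/5b +146.341ms=2/5b
8) 1170.732ms=16/5b +146.341ms=2/5b
9) 1317.073ms=18/5b +146.341ms=2/5b
10) 1463.415ms=4b +243.902ms=2/3b
11) 1707.317ms=14/3b +243.902ms=2/3b
12) 1951.22ms=16/3b +243.902ms=2/3b
13) 2195.122ms=6b +104.53ms=2/7b
14) 2299.652ms=44/7b +104.53ms=2/7b
15) 2404.181ms=46/7b +104.53ms=2/7b
16) 2508.711ms=48/7b +104.53ms=2/7b
17) 2613.24ms=50/7b +104.53ms=2/7b
18) 2717.77ms=52/7b +104.53ms=2/7b
19) 2822.3ms=54/7b +104.53ms=2/7b
Σ=8b of 8 (164bpm 2/4) — PASS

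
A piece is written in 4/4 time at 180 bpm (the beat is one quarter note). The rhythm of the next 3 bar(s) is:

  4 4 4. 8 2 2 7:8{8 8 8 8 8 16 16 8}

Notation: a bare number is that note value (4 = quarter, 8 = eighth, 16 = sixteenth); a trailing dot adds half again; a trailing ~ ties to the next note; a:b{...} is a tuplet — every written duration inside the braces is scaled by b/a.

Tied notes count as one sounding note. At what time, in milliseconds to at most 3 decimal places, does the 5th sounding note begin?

note 5 onset = 4b = 1333.333ms

1. 0.0ms @ 0 + 333.333ms (1)
2. 333.333ms @ 1 + 333.333ms (1)
3. 666.667ms @ 2 + 500.0ms (3/2)
4. 1166.667ms @ 7/2 + 166.667ms (1/2)
5. 1333.333ms @ 4 + 666.667ms (2)
6. 2000.0ms @ 6 + 666.667ms (2)
7. 2666.667ms @ 8 + 190.476ms (4/7)
8. 2857.143ms @ 60/7 + 190.476ms (4/7)
9. 3047.619ms @ 64/7 + 190.476ms (4/7)
10. 3238.095ms @ 68/7 + 190.476ms (4/7)
11. 3428.571ms @ 72/7 + 190.476ms (4/7)
12. 3619.048ms @ 76/7 + 95.238ms (2/7)
13. 3714.286ms @ 78/7 + 95.238ms (2/7)
14. 3809.524ms @ 80/7 + 190.476ms (4/7)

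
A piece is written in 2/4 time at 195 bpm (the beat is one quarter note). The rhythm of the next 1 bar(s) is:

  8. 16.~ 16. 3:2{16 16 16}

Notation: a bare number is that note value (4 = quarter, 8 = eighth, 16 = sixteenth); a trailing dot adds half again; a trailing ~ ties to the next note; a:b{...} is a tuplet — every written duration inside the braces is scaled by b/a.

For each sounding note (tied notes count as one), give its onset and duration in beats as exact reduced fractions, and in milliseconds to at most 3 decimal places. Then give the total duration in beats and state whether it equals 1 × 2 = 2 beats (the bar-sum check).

1) 0.0ms=0b +230.769ms=3/4b
2) 230.769ms=3/4b +230.769ms=3/4b
3) 461.538ms=3/2b +51.282ms=1/6b
4) 512.821ms=5/3b +51.282ms=1/6b
5) 564.103ms=11/6b +51.282ms=1/6b
Σ=2b of 2 (195bpm 2/4) — PASS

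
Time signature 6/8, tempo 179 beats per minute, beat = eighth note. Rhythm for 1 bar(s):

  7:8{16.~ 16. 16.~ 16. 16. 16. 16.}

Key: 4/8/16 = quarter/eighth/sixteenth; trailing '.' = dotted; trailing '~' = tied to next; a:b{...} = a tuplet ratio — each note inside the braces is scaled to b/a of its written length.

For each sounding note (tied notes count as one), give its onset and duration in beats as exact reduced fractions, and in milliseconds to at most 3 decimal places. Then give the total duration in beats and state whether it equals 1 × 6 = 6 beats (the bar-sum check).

1) 0.0ms=0b +574.621ms=12/7b
2) 574.621ms=12/7b +574.621ms=12/7b
3) 1149.242ms=24/7b +287.31ms=6/7b
4) 1436.552ms=30/7b +287.31ms=6/7b
5) 1723.863ms=36/7b +287.31ms=6/7b
Σ=6b of 6 (179bpm 6/8) — PASS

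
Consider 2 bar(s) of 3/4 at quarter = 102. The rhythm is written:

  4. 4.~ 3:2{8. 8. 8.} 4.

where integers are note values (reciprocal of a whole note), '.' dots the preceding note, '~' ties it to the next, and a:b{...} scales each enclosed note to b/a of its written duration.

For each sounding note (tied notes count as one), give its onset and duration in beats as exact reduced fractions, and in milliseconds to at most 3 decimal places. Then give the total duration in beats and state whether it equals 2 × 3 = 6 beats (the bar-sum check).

1) 0.0ms=0b +882.353ms=3/2b
2) 882.353ms=3/2b +1176.471ms=2b
3) 2058.824ms=7/2b +294.118ms=1/2b
4) 2352.941ms=4b +294.118ms=1/2b
5) 2647.059ms=9/2b +882.353ms=3/2b
Σ=6b of 6 (102bpm 3/4) — PASS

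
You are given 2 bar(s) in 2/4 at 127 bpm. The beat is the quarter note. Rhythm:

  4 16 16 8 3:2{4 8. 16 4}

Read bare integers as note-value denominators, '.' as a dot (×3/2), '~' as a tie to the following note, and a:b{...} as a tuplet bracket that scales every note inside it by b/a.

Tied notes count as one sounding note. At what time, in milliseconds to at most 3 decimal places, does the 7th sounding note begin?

note 7 onset = 19/6b = 1496.063ms

1. 0.0ms @ 0 + 472.441ms (1)
2. 472.441ms @ 1 + 118.11ms (1/4)
3. 590.551ms @ 5/4 + 118.11ms (1/4)
4. 708.661ms @ 3/2 + 236.22ms (1/2)
5. 944.882ms @ 2 + 314.961ms (2/3)
6. 1259.843ms @ 8/3 + 236.22ms (1/2)
7. 1496.063ms @ 19/6 + 78.74ms (1/6)
8. 1574.803ms @ 10/3 + 314.961ms (2/3)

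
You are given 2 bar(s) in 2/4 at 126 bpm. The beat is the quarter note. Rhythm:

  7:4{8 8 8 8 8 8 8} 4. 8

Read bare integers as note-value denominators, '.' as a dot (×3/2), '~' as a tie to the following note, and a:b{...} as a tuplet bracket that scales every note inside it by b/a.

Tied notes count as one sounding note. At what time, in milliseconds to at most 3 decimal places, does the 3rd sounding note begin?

1. 0.0ms @ 0 + 136.054ms (2/7)
2. 136.054ms @ 2/7 + 136.054ms (2/7)
3. 272.109ms @ 4/7 + 136.054ms (2/7)
4. 408.163ms @ 6/7 + 136.054ms (2/7)
5. 544.218ms @ 8/7 + 136.054ms (2/7)
6. 680.272ms @ 10/7 + 136.054ms (2/7)
7. 816.327ms @ 12/7 + 136.054ms (2/7)
8. 952.381ms @ 2 + 714.286ms (3/2)
9. 1666.667ms @ 7/2 + 238.095ms (1/2)

note 3 onset = 4/7b = 272.109ms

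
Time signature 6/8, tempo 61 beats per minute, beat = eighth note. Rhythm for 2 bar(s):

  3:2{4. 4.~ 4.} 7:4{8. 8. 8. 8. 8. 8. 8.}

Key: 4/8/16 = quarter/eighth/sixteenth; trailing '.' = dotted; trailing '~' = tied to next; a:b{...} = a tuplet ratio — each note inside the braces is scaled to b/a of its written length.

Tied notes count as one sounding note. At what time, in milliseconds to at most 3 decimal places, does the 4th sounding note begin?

note 4 onset = 48/7b = 6744.731ms

1. 0.0ms @ 0 + 1967.213ms (2)
2. 1967.213ms @ 2 + 3934.426ms (4)
3. 5901.639ms @ 6 + 843.091ms (6/7)
4. 6744.731ms @ 48/7 + 843.091ms (6/7)
5. 7587.822ms @ 54/7 + 843.091ms (6/7)
6. 8430.913ms @ 60/7 + 843.091ms (6/7)
7. 9274.005ms @ 66/7 + 843.091ms (6/7)
8. 10117.096ms @ 72/7 + 843.091ms (6/7)
9. 10960.187ms @ 78/7 + 843.091ms (6/7)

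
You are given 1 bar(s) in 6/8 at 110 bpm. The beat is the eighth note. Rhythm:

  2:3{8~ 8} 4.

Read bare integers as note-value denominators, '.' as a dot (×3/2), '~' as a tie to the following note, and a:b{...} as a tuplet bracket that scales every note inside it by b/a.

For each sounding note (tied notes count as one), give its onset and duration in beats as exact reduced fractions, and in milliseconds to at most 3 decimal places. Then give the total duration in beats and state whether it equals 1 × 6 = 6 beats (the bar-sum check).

1) 0.0ms=0b +1636.364ms=3b
2) 1636.364ms=3b +1636.364ms=3b
Σ=6b of 6 (110bpm 6/8) — PASS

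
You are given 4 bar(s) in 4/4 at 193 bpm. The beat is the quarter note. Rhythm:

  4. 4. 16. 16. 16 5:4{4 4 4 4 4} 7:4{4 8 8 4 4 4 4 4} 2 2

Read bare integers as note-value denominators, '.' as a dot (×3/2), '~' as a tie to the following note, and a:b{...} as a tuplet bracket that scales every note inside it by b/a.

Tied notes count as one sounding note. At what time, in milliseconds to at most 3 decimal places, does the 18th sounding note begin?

note 18 onset = 80/7b = 3552.924ms

1. 0.0ms @ 0 + 466.321ms (3/2)
2. 466.321ms @ 3/2 + 466.321ms (3/2)
3. 932.642ms @ 3 + 116.58ms (3/8)
4. 1049.223ms @ 27/8 + 116.58ms (3/8)
5. 1165.803ms @ 15/4 + 77.72ms (1/4)
6. 1243.523ms @ 4 + 248.705ms (4/5)
7. 1492.228ms @ 24/5 + 248.705ms (4/5)
8. 1740.933ms @ 28/5 + 248.705ms (4/5)
9. 1989.637ms @ 32/5 + 248.705ms (4/5)
10. 2238.342ms @ 36/5 + 248.705ms (4/5)
11. 2487.047ms @ 8 + 177.646ms (4/7)
12. 2664.693ms @ 60/7 + 88.823ms (2/7)
13. 2753.516ms @ 62/7 + 88.823ms (2/7)
14. 2842.339ms @ 64/7 + 177.646ms (4/7)
15. 3019.985ms @ 68/7 + 177.646ms (4/7)
16. 3197.631ms @ 72/7 + 177.646ms (4/7)
17. 3375.278ms @ 76/7 + 177.646ms (4/7)
18. 3552.924ms @ 80/7 + 177.646ms (4/7)
19. 3730.57ms @ 12 + 621.762ms (2)
20. 4352.332ms @ 14 + 621.762ms (2)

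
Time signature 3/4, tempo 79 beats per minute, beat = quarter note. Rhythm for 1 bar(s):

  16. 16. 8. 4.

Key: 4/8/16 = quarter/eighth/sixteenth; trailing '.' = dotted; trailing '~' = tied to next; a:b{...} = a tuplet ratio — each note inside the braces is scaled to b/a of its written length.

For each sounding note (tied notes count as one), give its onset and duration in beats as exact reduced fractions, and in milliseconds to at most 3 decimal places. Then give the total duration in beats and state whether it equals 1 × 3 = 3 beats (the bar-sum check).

1) 0.0ms=0b +284.81ms=3/8b
2) 284.81ms=3/8b +284.81ms=3/8b
3) 569.62ms=3/4b +569.62ms=3/4b
4) 1139.241ms=3/2b +1139.241ms=3/2b
Σ=3b of 3 (79bpm 3/4) — PASS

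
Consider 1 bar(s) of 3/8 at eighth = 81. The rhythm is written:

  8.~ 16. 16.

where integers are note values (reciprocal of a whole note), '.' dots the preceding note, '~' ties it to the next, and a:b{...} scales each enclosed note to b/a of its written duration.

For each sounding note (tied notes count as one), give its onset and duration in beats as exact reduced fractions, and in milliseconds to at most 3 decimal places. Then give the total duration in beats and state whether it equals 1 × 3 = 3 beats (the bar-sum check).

1) 0.0ms=0b +1666.667ms=9/4b
2) 1666.667ms=9/4b +555.556ms=3/4b
Σ=3b of 3 (81bpm 3/8) — PASS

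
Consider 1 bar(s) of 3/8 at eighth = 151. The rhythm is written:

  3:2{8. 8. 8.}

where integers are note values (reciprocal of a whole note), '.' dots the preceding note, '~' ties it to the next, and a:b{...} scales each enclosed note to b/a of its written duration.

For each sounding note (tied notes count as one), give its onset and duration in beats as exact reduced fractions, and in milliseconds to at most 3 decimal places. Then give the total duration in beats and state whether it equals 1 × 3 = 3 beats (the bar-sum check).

1) 0.0ms=0b +397.351ms=1b
2) 397.351ms=1b +397.351ms=1b
3) 794.702ms=2b +397.351ms=1b
Σ=3b of 3 (151bpm 3/8) — PASS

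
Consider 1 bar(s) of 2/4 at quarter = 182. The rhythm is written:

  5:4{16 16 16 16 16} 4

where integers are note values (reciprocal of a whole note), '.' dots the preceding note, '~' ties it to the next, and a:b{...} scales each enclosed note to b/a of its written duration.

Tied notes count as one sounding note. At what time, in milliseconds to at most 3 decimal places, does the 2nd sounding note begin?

note 2 onset = 1/5b = 65.934ms

1. 0.0ms @ 0 + 65.934ms (1/5)
2. 65.934ms @ 1/5 + 65.934ms (1/5)
3. 131.868ms @ 2/5 + 65.934ms (1/5)
4. 197.802ms @ 3/5 + 65.934ms (1/5)
5. 263.736ms @ 4/5 + 65.934ms (1/5)
6. 329.67ms @ 1 + 329.67ms (1)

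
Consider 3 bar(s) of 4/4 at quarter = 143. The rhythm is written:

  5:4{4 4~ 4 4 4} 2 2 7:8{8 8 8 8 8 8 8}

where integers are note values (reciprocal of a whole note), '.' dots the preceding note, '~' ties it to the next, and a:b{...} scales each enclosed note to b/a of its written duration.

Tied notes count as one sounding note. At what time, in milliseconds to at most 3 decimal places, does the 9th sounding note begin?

1. 0.0ms @ 0 + 335.664ms (4/5)
2. 335.664ms @ 4/5 + 671.329ms (8/5)
3. 1006.993ms @ 12/5 + 335.664ms (4/5)
4. 1342.657ms @ 16/5 + 335.664ms (4/5)
5. 1678.322ms @ 4 + 839.161ms (2)
6. 2517.483ms @ 6 + 839.161ms (2)
7. 3356.643ms @ 8 + 239.76ms (4/7)
8. 3596.404ms @ 60/7 + 239.76ms (4/7)
9. 3836.164ms @ 64/7 + 239.76ms (4/7)
10. 4075.924ms @ 68/7 + 239.76ms (4/7)
11. 4315.684ms @ 72/7 + 239.76ms (4/7)
12. 4555.445ms @ 76/7 + 239.76ms (4/7)
13. 4795.205ms @ 80/7 + 239.76ms (4/7)

note 9 onset = 64/7b = 3836.164ms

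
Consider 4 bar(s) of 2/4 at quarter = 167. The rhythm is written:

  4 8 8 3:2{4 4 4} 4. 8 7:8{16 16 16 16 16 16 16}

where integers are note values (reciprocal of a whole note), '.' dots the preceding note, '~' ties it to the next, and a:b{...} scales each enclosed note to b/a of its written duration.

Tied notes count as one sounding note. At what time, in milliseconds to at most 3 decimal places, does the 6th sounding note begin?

note 6 onset = 10/3b = 1197.605ms

1. 0.0ms @ 0 + 359.281ms (1)
2. 359.281ms @ 1 + 179.641ms (1/2)
3. 538.922ms @ 3/2 + 179.641ms (1/2)
4. 718.563ms @ 2 + 239.521ms (2/3)
5. 958.084ms @ 8/3 + 239.521ms (2/3)
6. 1197.605ms @ 10/3 + 239.521ms (2/3)
7. 1437.126ms @ 4 + 538.922ms (3/2)
8. 1976.048ms @ 11/2 + 179.641ms (1/2)
9. 2155.689ms @ 6 + 102.652ms (2/7)
10. 2258.34ms @ 44/7 + 102.652ms (2/7)
11. 2360.992ms @ 46/7 + 102.652ms (2/7)
12. 2463.644ms @ 48/7 + 102.652ms (2/7)
13. 2566.296ms @ 50/7 + 102.652ms (2/7)
14. 2668.948ms @ 52/7 + 102.652ms (2/7)
15. 2771.6ms @ 54/7 + 102.652ms (2/7)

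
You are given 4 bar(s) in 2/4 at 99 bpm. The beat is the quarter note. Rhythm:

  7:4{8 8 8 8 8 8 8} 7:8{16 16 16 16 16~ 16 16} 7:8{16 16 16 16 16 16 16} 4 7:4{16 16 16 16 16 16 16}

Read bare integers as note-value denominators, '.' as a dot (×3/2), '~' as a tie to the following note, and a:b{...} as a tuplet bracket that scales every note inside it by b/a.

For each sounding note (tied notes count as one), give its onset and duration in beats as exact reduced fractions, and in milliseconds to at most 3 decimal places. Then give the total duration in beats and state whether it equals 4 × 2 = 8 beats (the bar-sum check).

1) 0.0ms=0b +173.16ms=2/7b
2) 173.16ms=2/7b +173.16ms=2/7b
3) 346.32ms=4/7b +173.16ms=2/7b
4) 519.481ms=6/7b +173.16ms=2/7b
5) 692.641ms=8/7b +173.16ms=2/7b
6) 865.801ms=10/7b +173.16ms=2/7b
7) 1038.961ms=12/7b +173.16ms=2/7b
8) 1212.121ms=2b +173.16ms=2/7b
9) 1385.281ms=16/7b +173.16ms=2/7b
10) 1558.442ms=18/7b +173.16ms=2/7b
11) 1731.602ms=20/7b +173.16ms=2/7b
12) 1904.762ms=22/7b +346.32ms=4/7b
13) 2251.082ms=26/7b +173.16ms=2/7b
14) 2424.242ms=4b +173.16ms=2/7b
15) 2597.403ms=30/7b +173.16ms=2/7b
16) 2770.563ms=32/7b +173.16ms=2/7b
17) 2943.723ms=34/7b +173.16ms=2/7b
18) 3116.883ms=36/7b +173.16ms=2/7b
19) 3290.043ms=38/7b +173.16ms=2/7b
20) 3463.203ms=40/7b +173.16ms=2/7b
21) 3636.364ms=6b +606.061ms=1b
22) 4242.424ms=7b +86.58ms=1/7b
23) 4329.004ms=50/7b +86.58ms=1/7b
24) 4415.584ms=51/7b +86.58ms=1/7b
25) 4502.165ms=52/7b +86.58ms=1/7b
26) 4588.745ms=53/7b +86.58ms=1/7b
27) 4675.325ms=54/7b +86.58ms=1/7b
28) 4761.905ms=55/7b +86.58ms=1/7b
Σ=8b of 8 (99bpm 2/4) — PASS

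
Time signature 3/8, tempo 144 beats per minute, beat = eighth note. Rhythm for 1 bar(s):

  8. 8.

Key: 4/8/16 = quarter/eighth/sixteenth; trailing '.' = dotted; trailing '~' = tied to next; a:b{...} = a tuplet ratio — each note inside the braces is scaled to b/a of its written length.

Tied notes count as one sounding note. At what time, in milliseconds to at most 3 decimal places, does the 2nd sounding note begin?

1. 0.0ms @ 0 + 625.0ms (3/2)
2. 625.0ms @ 3/2 + 625.0ms (3/2)

note 2 onset = 3/2b = 625.0ms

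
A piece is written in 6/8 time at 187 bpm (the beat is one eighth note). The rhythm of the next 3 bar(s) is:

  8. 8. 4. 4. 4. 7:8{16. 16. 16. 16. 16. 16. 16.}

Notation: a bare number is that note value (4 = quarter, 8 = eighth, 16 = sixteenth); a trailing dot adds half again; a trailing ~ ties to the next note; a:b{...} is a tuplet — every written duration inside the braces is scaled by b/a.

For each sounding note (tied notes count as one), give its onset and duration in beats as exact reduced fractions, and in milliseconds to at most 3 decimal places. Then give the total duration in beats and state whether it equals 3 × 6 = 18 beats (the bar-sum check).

1) 0.0ms=0b +481.283ms=3/2b
2) 481.283ms=3/2b +481.283ms=3/2b
3) 962.567ms=3b +962.567ms=3b
4) 1925.134ms=6b +962.567ms=3b
5) 2887.701ms=9b +962.567ms=3b
6) 3850.267ms=12b +275.019ms=6/7b
7) 4125.286ms=90/7b +275.019ms=6/7b
8) 4400.306ms=96/7b +275.019ms=6/7b
9) 4675.325ms=102/7b +275.019ms=6/7b
10) 4950.344ms=108/7b +275.019ms=6/7b
11) 5225.363ms=114/7b +275.019ms=6/7b
12) 5500.382ms=120/7b +275.019ms=6/7b
Σ=18b of 18 (187bpm 6/8) — PASS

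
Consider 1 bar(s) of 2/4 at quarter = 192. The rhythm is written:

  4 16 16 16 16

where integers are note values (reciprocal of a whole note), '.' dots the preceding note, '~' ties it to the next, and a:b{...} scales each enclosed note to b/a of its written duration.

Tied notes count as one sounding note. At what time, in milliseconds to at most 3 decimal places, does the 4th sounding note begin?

1. 0.0ms @ 0 + 312.5ms (1)
2. 312.5ms @ 1 + 78.125ms (1/4)
3. 390.625ms @ 5/4 + 78.125ms (1/4)
4. 468.75ms @ 3/2 + 78.125ms (1/4)
5. 546.875ms @ 7/4 + 78.125ms (1/4)

note 4 onset = 3/2b = 468.75ms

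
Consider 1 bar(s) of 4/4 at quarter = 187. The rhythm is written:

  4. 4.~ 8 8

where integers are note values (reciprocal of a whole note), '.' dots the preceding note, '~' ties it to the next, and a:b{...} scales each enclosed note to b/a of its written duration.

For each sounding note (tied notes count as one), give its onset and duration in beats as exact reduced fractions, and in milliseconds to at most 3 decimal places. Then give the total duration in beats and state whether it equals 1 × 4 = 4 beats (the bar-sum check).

1) 0.0ms=0b +481.283ms=3/2b
2) 481.283ms=3/2b +641.711ms=2b
3) 1122.995ms=7/2b +160.428ms=1/2b
Σ=4b of 4 (187bpm 4/4) — PASS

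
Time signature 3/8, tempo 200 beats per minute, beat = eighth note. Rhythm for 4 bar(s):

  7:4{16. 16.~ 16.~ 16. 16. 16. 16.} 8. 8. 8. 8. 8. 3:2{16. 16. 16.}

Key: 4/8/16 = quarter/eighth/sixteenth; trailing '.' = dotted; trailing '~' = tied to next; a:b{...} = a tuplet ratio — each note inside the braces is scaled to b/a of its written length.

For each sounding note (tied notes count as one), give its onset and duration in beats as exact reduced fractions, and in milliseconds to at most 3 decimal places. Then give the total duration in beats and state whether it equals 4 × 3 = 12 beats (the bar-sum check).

1) 0.0ms=0b +128.571ms=3/7b
2) 128.571ms=3/7b +385.714ms=9/7b
3) 514.286ms=12/7b +128.571ms=3/7b
4) 642.857ms=15/7b +128.571ms=3/7b
5) 771.429ms=18/7b +128.571ms=3/7b
6) 900.0ms=3b +450.0ms=3/2b
7) 1350.0ms=9/2b +450.0ms=3/2b
8) 1800.0ms=6b +450.0ms=3/2b
9) 2250.0ms=15/2b +450.0ms=3/2b
10) 2700.0ms=9b +450.0ms=3/2b
11) 3150.0ms=21/2b +150.0ms=1/2b
12) 3300.0ms=11b +150.0ms=1/2b
13) 3450.0ms=23/2b +150.0ms=1/2b
Σ=12b of 12 (200bpm 3/8) — PASS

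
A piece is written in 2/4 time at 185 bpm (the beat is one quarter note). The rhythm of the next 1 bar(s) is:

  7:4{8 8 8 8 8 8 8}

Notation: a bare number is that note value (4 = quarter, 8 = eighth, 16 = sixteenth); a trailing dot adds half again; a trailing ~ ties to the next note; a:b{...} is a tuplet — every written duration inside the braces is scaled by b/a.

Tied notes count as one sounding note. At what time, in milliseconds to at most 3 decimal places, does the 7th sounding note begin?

note 7 onset = 12/7b = 555.985ms

1. 0.0ms @ 0 + 92.664ms (2/7)
2. 92.664ms @ 2/7 + 92.664ms (2/7)
3. 185.328ms @ 4/7 + 92.664ms (2/7)
4. 277.992ms @ 6/7 + 92.664ms (2/7)
5. 370.656ms @ 8/7 + 92.664ms (2/7)
6. 463.32ms @ 10/7 + 92.664ms (2/7)
7. 555.985ms @ 12/7 + 92.664ms (2/7)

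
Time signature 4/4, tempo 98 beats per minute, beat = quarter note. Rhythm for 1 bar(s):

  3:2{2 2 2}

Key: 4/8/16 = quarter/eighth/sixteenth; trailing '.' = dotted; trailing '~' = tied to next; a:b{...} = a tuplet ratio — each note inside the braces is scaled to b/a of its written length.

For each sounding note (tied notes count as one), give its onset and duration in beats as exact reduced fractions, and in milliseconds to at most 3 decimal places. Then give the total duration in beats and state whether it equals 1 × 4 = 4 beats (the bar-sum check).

1) 0.0ms=0b +816.327ms=4/3b
2) 816.327ms=4/3b +816.327ms=4/3b
3) 1632.653ms=8/3b +816.327ms=4/3b
Σ=4b of 4 (98bpm 4/4) — PASS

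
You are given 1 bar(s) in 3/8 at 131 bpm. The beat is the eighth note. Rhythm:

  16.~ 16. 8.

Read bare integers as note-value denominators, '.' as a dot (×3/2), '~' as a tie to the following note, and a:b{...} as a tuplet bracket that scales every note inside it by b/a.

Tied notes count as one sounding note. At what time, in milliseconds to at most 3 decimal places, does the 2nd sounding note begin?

note 2 onset = 3/2b = 687.023ms

1. 0.0ms @ 0 + 687.023ms (3/2)
2. 687.023ms @ 3/2 + 687.023ms (3/2)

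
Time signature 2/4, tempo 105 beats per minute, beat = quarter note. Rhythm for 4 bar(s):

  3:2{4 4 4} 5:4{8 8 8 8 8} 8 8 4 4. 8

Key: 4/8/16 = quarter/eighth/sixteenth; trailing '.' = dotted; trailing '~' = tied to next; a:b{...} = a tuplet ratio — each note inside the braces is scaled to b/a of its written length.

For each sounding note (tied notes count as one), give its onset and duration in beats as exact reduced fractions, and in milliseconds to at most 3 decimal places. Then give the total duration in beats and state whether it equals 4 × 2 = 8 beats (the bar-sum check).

1) 0.0ms=0b +380.952ms=2/3b
2) 380.952ms=2/3b +380.952ms=2/3b
3) 761.905ms=4/3b +380.952ms=2/3b
4) 1142.857ms=2b +228.571ms=2/5b
5) 1371.429ms=12/5b +228.571ms=2/5b
6) 1600.0ms=14/5b +228.571ms=2/5b
7) 1828.571ms=16/5b +228.571ms=2/5b
8) 2057.143ms=18/5b +228.571ms=2/5b
9) 2285.714ms=4b +285.714ms=1/2b
10) 2571.429ms=9/2b +285.714ms=1/2b
11) 2857.143ms=5b +571.429ms=1b
12) 3428.571ms=6b +857.143ms=3/2b
13) 4285.714ms=15/2b +285.714ms=1/2b
Σ=8b of 8 (105bpm 2/4) — PASS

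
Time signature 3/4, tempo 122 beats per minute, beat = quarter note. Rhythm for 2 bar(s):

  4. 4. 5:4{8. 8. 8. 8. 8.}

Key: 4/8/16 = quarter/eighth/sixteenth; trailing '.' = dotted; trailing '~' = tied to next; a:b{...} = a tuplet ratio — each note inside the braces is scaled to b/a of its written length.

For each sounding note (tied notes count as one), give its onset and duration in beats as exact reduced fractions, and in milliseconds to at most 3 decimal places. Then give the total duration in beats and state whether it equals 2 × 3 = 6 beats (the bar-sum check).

1) 0.0ms=0b +737.705ms=3/2b
2) 737.705ms=3/2b +737.705ms=3/2b
3) 1475.41ms=3b +295.082ms=3/5b
4) 1770.492ms=18/5b +295.082ms=3/5b
5) 2065.574ms=21/5b +295.082ms=3/5b
6) 2360.656ms=24/5b +295.082ms=3/5b
7) 2655.738ms=27/5b +295.082ms=3/5b
Σ=6b of 6 (122bpm 3/4) — PASS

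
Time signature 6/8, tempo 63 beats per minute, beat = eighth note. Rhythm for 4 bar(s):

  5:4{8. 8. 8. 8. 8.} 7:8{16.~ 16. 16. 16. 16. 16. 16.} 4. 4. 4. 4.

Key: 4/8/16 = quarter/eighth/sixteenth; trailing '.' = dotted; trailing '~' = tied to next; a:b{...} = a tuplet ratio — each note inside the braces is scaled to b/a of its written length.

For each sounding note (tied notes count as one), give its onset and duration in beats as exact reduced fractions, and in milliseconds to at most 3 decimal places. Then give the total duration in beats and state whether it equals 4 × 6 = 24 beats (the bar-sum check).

1) 0.0ms=0b +1142.857ms=6/5b
2) 1142.857ms=6/5b +1142.857ms=6/5b
3) 2285.714ms=12/5b +1142.857ms=6/5b
4) 3428.571ms=18/5b +1142.857ms=6/5b
5) 4571.429ms=24/5b +1142.857ms=6/5b
6) 5714.286ms=6b +1632.653ms=12/7b
7) 7346.939ms=54/7b +816.327ms=6/7b
8) 8163.265ms=60/7b +816.327ms=6/7b
9) 8979.592ms=66/7b +816.327ms=6/7b
10) 9795.918ms=72/7b +816.327ms=6/7b
11) 10612.245ms=78/7b +816.327ms=6/7b
12) 11428.571ms=12b +2857.143ms=3b
13) 14285.714ms=15b +2857.143ms=3b
14) 17142.857ms=18b +2857.143ms=3b
15) 20000.0ms=21b +2857.143ms=3b
Σ=24b of 24 (63bpm 6/8) — PASS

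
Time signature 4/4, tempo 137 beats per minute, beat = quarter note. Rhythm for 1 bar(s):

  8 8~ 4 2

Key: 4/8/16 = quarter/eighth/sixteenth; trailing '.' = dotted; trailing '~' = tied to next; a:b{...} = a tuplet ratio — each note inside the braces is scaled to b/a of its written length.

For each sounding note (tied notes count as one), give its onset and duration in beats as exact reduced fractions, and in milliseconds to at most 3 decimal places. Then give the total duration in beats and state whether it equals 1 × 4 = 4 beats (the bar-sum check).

1) 0.0ms=0b +218.978ms=1/2b
2) 218.978ms=1/2b +656.934ms=3/2b
3) 875.912ms=2b +875.912ms=2b
Σ=4b of 4 (137bpm 4/4) — PASS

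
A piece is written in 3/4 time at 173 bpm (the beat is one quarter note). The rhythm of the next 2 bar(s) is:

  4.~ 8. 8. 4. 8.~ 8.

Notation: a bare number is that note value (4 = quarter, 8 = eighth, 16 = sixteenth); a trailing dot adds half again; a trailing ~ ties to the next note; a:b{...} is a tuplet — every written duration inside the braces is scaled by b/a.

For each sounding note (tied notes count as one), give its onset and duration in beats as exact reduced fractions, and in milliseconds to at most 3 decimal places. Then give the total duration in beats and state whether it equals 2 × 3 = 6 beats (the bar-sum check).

1) 0.0ms=0b +780.347ms=9/4b
2) 780.347ms=9/4b +260.116ms=3/4b
3) 1040.462ms=3b +520.231ms=3/2b
4) 1560.694ms=9/2b +520.231ms=3/2b
Σ=6b of 6 (173bpm 3/4) — PASS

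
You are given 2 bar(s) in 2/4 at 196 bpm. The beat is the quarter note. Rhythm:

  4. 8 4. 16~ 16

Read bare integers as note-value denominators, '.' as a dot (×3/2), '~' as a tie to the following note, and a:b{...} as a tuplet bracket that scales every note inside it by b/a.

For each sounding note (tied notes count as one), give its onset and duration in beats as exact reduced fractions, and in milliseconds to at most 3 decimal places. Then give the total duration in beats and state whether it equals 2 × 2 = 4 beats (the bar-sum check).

1) 0.0ms=0b +459.184ms=3/2b
2) 459.184ms=3/2b +153.061ms=1/2b
3) 612.245ms=2b +459.184ms=3/2b
4) 1071.429ms=7/2b +153.061ms=1/2b
Σ=4b of 4 (196bpm 2/4) — PASS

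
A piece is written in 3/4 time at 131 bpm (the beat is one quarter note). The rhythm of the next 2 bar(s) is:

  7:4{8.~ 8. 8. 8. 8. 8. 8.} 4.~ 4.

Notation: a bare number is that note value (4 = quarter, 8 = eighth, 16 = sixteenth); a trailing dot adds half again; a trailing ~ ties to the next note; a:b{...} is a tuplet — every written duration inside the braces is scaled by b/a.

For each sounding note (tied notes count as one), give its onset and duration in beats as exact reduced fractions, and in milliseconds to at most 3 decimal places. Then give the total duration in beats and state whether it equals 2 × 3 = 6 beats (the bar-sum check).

1) 0.0ms=0b +392.585ms=6/7b
2) 392.585ms=6/7b +196.292ms=3/7b
3) 588.877ms=9/7b +196.292ms=3/7b
4) 785.169ms=12/7b +196.292ms=3/7b
5) 981.461ms=15/7b +196.292ms=3/7b
6) 1177.754ms=18/7b +196.292ms=3/7b
7) 1374.046ms=3b +1374.046ms=3b
Σ=6b of 6 (131bpm 3/4) — PASS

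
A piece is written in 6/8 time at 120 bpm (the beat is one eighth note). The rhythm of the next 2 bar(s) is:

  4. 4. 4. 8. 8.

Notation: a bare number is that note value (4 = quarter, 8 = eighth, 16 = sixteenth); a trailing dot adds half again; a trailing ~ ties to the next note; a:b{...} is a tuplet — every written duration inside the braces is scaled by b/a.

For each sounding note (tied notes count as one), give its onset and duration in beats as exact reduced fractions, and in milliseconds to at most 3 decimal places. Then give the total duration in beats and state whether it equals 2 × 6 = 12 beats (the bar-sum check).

1) 0.0ms=0b +1500.0ms=3b
2) 1500.0ms=3b +1500.0ms=3b
3) 3000.0ms=6b +1500.0ms=3b
4) 4500.0ms=9b +750.0ms=3/2b
5) 5250.0ms=21/2b +750.0ms=3/2b
Σ=12b of 12 (120bpm 6/8) — PASS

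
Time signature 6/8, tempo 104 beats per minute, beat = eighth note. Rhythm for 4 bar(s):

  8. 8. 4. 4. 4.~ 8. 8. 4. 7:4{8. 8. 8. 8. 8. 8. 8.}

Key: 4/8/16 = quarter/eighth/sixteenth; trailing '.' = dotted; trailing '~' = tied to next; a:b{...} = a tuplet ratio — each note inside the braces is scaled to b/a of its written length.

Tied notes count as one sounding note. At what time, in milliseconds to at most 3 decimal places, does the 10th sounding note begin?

note 10 onset = 138/7b = 11373.626ms

1. 0.0ms @ 0 + 865.385ms (3/2)
2. 865.385ms @ 3/2 + 865.385ms (3/2)
3. 1730.769ms @ 3 + 1730.769ms (3)
4. 3461.538ms @ 6 + 1730.769ms (3)
5. 5192.308ms @ 9 + 2596.154ms (9/2)
6. 7788.462ms @ 27/2 + 865.385ms (3/2)
7. 8653.846ms @ 15 + 1730.769ms (3)
8. 10384.615ms @ 18 + 494.505ms (6/7)
9. 10879.121ms @ 132/7 + 494.505ms (6/7)
10. 11373.626ms @ 138/7 + 494.505ms (6/7)
11. 11868.132ms @ 144/7 + 494.505ms (6/7)
12. 12362.637ms @ 150/7 + 494.505ms (6/7)
13. 12857.143ms @ 156/7 + 494.505ms (6/7)
14. 13351.648ms @ 162/7 + 494.505ms (6/7)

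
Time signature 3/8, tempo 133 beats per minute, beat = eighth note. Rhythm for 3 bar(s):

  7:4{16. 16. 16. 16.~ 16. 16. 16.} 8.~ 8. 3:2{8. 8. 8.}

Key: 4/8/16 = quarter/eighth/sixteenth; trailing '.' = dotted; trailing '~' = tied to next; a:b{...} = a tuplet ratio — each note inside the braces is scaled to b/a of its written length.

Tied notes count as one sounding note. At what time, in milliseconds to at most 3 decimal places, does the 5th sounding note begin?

note 5 onset = 15/7b = 966.702ms

1. 0.0ms @ 0 + 193.34ms (3/7)
2. 193.34ms @ 3/7 + 193.34ms (3/7)
3. 386.681ms @ 6/7 + 193.34ms (3/7)
4. 580.021ms @ 9/7 + 386.681ms (6/7)
5. 966.702ms @ 15/7 + 193.34ms (3/7)
6. 1160.043ms @ 18/7 + 193.34ms (3/7)
7. 1353.383ms @ 3 + 1353.383ms (3)
8. 2706.767ms @ 6 + 451.128ms (1)
9. 3157.895ms @ 7 + 451.128ms (1)
10. 3609.023ms @ 8 + 451.128ms (1)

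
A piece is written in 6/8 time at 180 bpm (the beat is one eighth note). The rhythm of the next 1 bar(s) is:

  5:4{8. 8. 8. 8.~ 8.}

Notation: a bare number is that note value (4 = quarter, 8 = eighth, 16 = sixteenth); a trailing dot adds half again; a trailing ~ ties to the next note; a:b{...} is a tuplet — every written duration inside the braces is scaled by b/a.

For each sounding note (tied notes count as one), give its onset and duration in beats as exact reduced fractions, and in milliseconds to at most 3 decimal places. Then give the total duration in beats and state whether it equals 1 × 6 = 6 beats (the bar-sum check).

1) 0.0ms=0b +400.0ms=6/5b
2) 400.0ms=6/5b +400.0ms=6/5b
3) 800.0ms=12/5b +400.0ms=6/5b
4) 1200.0ms=18/5b +800.0ms=12/5b
Σ=6b of 6 (180bpm 6/8) — PASS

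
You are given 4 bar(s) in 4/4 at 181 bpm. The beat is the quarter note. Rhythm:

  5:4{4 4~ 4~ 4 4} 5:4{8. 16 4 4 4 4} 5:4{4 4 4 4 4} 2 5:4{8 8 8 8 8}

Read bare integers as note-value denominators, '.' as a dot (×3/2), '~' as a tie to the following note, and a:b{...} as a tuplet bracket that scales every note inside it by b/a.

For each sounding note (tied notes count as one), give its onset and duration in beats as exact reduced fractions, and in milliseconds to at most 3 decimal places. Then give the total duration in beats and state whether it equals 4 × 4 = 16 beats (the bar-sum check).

1) 0.0ms=0b +265.193ms=4/5b
2) 265.193ms=4/5b +795.58ms=12/5b
3) 1060.773ms=16/5b +265.193ms=4/5b
4) 1325.967ms=4b +198.895ms=3/5b
5) 1524.862ms=23/5b +66.298ms=1/5b
6) 1591.16ms=24/5b +265.193ms=4/5b
7) 1856.354ms=28/5b +265.193ms=4/5b
8) 2121.547ms=32/5b +265.193ms=4/5b
9) 2386.74ms=36/5b +265.193ms=4/5b
10) 2651.934ms=8b +265.193ms=4/5b
11) 2917.127ms=44/5b +265.193ms=4/5b
12) 3182.32ms=48/5b +265.193ms=4/5b
13) 3447.514ms=52/5b +265.193ms=4/5b
14) 3712.707ms=56/5b +265.193ms=4/5b
15) 3977.901ms=12b +662.983ms=2b
16) 4640.884ms=14b +132.597ms=2/5b
17) 4773.481ms=72/5b +132.597ms=2/5b
18) 4906.077ms=74/5b +132.597ms=2/5b
19) 5038.674ms=76/5b +132.597ms=2/5b
20) 5171.271ms=78/5b +132.597ms=2/5b
Σ=16b of 16 (181bpm 4/4) — PASS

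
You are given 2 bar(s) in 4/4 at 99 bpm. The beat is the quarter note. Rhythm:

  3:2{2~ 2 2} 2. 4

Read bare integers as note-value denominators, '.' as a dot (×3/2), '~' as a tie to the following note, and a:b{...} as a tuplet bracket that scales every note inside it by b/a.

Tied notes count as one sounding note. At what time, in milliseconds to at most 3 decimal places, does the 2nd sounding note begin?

note 2 onset = 8/3b = 1616.162ms

1. 0.0ms @ 0 + 1616.162ms (8/3)
2. 1616.162ms @ 8/3 + 808.081ms (4/3)
3. 2424.242ms @ 4 + 1818.182ms (3)
4. 4242.424ms @ 7 + 606.061ms (1)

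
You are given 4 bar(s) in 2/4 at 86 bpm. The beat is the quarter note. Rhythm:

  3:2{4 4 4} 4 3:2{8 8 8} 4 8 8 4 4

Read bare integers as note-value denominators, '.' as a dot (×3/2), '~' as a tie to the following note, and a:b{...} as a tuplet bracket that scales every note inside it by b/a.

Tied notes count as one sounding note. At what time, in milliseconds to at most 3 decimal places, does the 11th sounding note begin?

1. 0.0ms @ 0 + 465.116ms (2/3)
2. 465.116ms @ 2/3 + 465.116ms (2/3)
3. 930.233ms @ 4/3 + 465.116ms (2/3)
4. 1395.349ms @ 2 + 697.674ms (1)
5. 2093.023ms @ 3 + 232.558ms (1/3)
6. 2325.581ms @ 10/3 + 232.558ms (1/3)
7. 2558.14ms @ 11/3 + 232.558ms (1/3)
8. 2790.698ms @ 4 + 697.674ms (1)
9. 3488.372ms @ 5 + 348.837ms (1/2)
10. 3837.209ms @ 11/2 + 348.837ms (1/2)
11. 4186.047ms @ 6 + 697.674ms (1)
12. 4883.721ms @ 7 + 697.674ms (1)

note 11 onset = 6b = 4186.047ms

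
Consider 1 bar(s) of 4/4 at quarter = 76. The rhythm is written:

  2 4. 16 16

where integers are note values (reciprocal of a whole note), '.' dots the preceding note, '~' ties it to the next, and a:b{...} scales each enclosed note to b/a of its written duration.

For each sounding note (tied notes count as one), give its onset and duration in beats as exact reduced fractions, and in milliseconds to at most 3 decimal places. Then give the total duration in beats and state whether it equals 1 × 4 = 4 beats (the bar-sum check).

1) 0.0ms=0b +1578.947ms=2b
2) 1578.947ms=2b +1184.211ms=3/2b
3) 2763.158ms=7/2b +197.368ms=1/4b
4) 2960.526ms=15/4b +197.368ms=1/4b
Σ=4b of 4 (76bpm 4/4) — PASS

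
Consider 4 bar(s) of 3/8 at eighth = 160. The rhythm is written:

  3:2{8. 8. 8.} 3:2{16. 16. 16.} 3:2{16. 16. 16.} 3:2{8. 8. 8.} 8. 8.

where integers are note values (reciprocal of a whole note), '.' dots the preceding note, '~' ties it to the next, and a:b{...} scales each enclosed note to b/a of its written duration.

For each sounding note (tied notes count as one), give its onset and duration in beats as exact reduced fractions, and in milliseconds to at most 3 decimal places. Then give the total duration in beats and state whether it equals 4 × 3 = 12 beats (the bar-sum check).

1) 0.0ms=0b +375.0ms=1b
2) 375.0ms=1b +375.0ms=1b
3) 750.0ms=2b +375.0ms=1b
4) 1125.0ms=3b +187.5ms=1/2b
5) 1312.5ms=7/2b +187.5ms=1/2b
6) 1500.0ms=4b +187.5ms=1/2b
7) 1687.5ms=9/2b +187.5ms=1/2b
8) 1875.0ms=5b +187.5ms=1/2b
9) 2062.5ms=11/2b +187.5ms=1/2b
10) 2250.0ms=6b +375.0ms=1b
11) 2625.0ms=7b +375.0ms=1b
12) 3000.0ms=8b +375.0ms=1b
13) 3375.0ms=9b +562.5ms=3/2b
14) 3937.5ms=21/2b +562.5ms=3/2b
Σ=12b of 12 (160bpm 3/8) — PASS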